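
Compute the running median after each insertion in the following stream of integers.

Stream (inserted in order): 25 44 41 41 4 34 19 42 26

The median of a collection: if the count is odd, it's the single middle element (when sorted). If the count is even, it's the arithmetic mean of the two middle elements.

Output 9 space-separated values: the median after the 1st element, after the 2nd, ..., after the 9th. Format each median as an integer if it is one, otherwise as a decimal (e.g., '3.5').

Step 1: insert 25 -> lo=[25] (size 1, max 25) hi=[] (size 0) -> median=25
Step 2: insert 44 -> lo=[25] (size 1, max 25) hi=[44] (size 1, min 44) -> median=34.5
Step 3: insert 41 -> lo=[25, 41] (size 2, max 41) hi=[44] (size 1, min 44) -> median=41
Step 4: insert 41 -> lo=[25, 41] (size 2, max 41) hi=[41, 44] (size 2, min 41) -> median=41
Step 5: insert 4 -> lo=[4, 25, 41] (size 3, max 41) hi=[41, 44] (size 2, min 41) -> median=41
Step 6: insert 34 -> lo=[4, 25, 34] (size 3, max 34) hi=[41, 41, 44] (size 3, min 41) -> median=37.5
Step 7: insert 19 -> lo=[4, 19, 25, 34] (size 4, max 34) hi=[41, 41, 44] (size 3, min 41) -> median=34
Step 8: insert 42 -> lo=[4, 19, 25, 34] (size 4, max 34) hi=[41, 41, 42, 44] (size 4, min 41) -> median=37.5
Step 9: insert 26 -> lo=[4, 19, 25, 26, 34] (size 5, max 34) hi=[41, 41, 42, 44] (size 4, min 41) -> median=34

Answer: 25 34.5 41 41 41 37.5 34 37.5 34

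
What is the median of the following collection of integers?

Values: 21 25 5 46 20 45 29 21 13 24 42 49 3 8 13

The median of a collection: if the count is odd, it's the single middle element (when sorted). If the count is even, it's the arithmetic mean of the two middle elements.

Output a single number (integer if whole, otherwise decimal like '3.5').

Answer: 21

Derivation:
Step 1: insert 21 -> lo=[21] (size 1, max 21) hi=[] (size 0) -> median=21
Step 2: insert 25 -> lo=[21] (size 1, max 21) hi=[25] (size 1, min 25) -> median=23
Step 3: insert 5 -> lo=[5, 21] (size 2, max 21) hi=[25] (size 1, min 25) -> median=21
Step 4: insert 46 -> lo=[5, 21] (size 2, max 21) hi=[25, 46] (size 2, min 25) -> median=23
Step 5: insert 20 -> lo=[5, 20, 21] (size 3, max 21) hi=[25, 46] (size 2, min 25) -> median=21
Step 6: insert 45 -> lo=[5, 20, 21] (size 3, max 21) hi=[25, 45, 46] (size 3, min 25) -> median=23
Step 7: insert 29 -> lo=[5, 20, 21, 25] (size 4, max 25) hi=[29, 45, 46] (size 3, min 29) -> median=25
Step 8: insert 21 -> lo=[5, 20, 21, 21] (size 4, max 21) hi=[25, 29, 45, 46] (size 4, min 25) -> median=23
Step 9: insert 13 -> lo=[5, 13, 20, 21, 21] (size 5, max 21) hi=[25, 29, 45, 46] (size 4, min 25) -> median=21
Step 10: insert 24 -> lo=[5, 13, 20, 21, 21] (size 5, max 21) hi=[24, 25, 29, 45, 46] (size 5, min 24) -> median=22.5
Step 11: insert 42 -> lo=[5, 13, 20, 21, 21, 24] (size 6, max 24) hi=[25, 29, 42, 45, 46] (size 5, min 25) -> median=24
Step 12: insert 49 -> lo=[5, 13, 20, 21, 21, 24] (size 6, max 24) hi=[25, 29, 42, 45, 46, 49] (size 6, min 25) -> median=24.5
Step 13: insert 3 -> lo=[3, 5, 13, 20, 21, 21, 24] (size 7, max 24) hi=[25, 29, 42, 45, 46, 49] (size 6, min 25) -> median=24
Step 14: insert 8 -> lo=[3, 5, 8, 13, 20, 21, 21] (size 7, max 21) hi=[24, 25, 29, 42, 45, 46, 49] (size 7, min 24) -> median=22.5
Step 15: insert 13 -> lo=[3, 5, 8, 13, 13, 20, 21, 21] (size 8, max 21) hi=[24, 25, 29, 42, 45, 46, 49] (size 7, min 24) -> median=21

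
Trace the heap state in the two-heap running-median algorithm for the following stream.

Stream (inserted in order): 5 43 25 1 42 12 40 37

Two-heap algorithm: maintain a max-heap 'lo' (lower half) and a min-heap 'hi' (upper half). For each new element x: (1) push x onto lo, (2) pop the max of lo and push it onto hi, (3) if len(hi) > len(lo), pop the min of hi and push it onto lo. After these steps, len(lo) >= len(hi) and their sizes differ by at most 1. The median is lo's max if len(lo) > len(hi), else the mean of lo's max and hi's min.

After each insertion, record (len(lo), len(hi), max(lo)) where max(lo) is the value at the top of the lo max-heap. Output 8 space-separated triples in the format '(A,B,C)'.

Step 1: insert 5 -> lo=[5] hi=[] -> (len(lo)=1, len(hi)=0, max(lo)=5)
Step 2: insert 43 -> lo=[5] hi=[43] -> (len(lo)=1, len(hi)=1, max(lo)=5)
Step 3: insert 25 -> lo=[5, 25] hi=[43] -> (len(lo)=2, len(hi)=1, max(lo)=25)
Step 4: insert 1 -> lo=[1, 5] hi=[25, 43] -> (len(lo)=2, len(hi)=2, max(lo)=5)
Step 5: insert 42 -> lo=[1, 5, 25] hi=[42, 43] -> (len(lo)=3, len(hi)=2, max(lo)=25)
Step 6: insert 12 -> lo=[1, 5, 12] hi=[25, 42, 43] -> (len(lo)=3, len(hi)=3, max(lo)=12)
Step 7: insert 40 -> lo=[1, 5, 12, 25] hi=[40, 42, 43] -> (len(lo)=4, len(hi)=3, max(lo)=25)
Step 8: insert 37 -> lo=[1, 5, 12, 25] hi=[37, 40, 42, 43] -> (len(lo)=4, len(hi)=4, max(lo)=25)

Answer: (1,0,5) (1,1,5) (2,1,25) (2,2,5) (3,2,25) (3,3,12) (4,3,25) (4,4,25)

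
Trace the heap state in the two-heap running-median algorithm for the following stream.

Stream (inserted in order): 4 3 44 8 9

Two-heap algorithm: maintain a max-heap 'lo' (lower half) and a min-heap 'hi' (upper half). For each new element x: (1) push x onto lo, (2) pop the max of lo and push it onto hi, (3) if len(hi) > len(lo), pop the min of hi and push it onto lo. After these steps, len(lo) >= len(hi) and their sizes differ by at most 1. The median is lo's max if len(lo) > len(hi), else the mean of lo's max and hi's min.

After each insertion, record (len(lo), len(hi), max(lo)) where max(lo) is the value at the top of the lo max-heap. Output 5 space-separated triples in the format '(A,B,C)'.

Answer: (1,0,4) (1,1,3) (2,1,4) (2,2,4) (3,2,8)

Derivation:
Step 1: insert 4 -> lo=[4] hi=[] -> (len(lo)=1, len(hi)=0, max(lo)=4)
Step 2: insert 3 -> lo=[3] hi=[4] -> (len(lo)=1, len(hi)=1, max(lo)=3)
Step 3: insert 44 -> lo=[3, 4] hi=[44] -> (len(lo)=2, len(hi)=1, max(lo)=4)
Step 4: insert 8 -> lo=[3, 4] hi=[8, 44] -> (len(lo)=2, len(hi)=2, max(lo)=4)
Step 5: insert 9 -> lo=[3, 4, 8] hi=[9, 44] -> (len(lo)=3, len(hi)=2, max(lo)=8)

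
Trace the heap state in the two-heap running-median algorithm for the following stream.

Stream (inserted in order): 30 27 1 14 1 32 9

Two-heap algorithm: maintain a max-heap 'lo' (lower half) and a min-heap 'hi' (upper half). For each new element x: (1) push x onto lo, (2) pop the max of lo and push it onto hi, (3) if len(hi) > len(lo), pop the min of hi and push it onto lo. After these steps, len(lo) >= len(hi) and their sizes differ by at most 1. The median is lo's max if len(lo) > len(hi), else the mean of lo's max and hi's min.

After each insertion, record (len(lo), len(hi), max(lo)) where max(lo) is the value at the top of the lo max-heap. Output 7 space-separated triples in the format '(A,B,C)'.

Step 1: insert 30 -> lo=[30] hi=[] -> (len(lo)=1, len(hi)=0, max(lo)=30)
Step 2: insert 27 -> lo=[27] hi=[30] -> (len(lo)=1, len(hi)=1, max(lo)=27)
Step 3: insert 1 -> lo=[1, 27] hi=[30] -> (len(lo)=2, len(hi)=1, max(lo)=27)
Step 4: insert 14 -> lo=[1, 14] hi=[27, 30] -> (len(lo)=2, len(hi)=2, max(lo)=14)
Step 5: insert 1 -> lo=[1, 1, 14] hi=[27, 30] -> (len(lo)=3, len(hi)=2, max(lo)=14)
Step 6: insert 32 -> lo=[1, 1, 14] hi=[27, 30, 32] -> (len(lo)=3, len(hi)=3, max(lo)=14)
Step 7: insert 9 -> lo=[1, 1, 9, 14] hi=[27, 30, 32] -> (len(lo)=4, len(hi)=3, max(lo)=14)

Answer: (1,0,30) (1,1,27) (2,1,27) (2,2,14) (3,2,14) (3,3,14) (4,3,14)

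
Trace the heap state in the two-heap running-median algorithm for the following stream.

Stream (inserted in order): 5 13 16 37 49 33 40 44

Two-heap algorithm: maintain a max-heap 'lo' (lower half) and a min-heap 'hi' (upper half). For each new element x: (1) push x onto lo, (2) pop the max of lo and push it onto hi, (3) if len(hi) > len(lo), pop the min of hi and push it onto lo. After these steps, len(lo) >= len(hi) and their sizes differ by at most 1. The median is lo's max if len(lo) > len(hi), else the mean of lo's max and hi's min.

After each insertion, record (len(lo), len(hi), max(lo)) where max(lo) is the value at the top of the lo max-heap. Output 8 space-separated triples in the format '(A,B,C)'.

Step 1: insert 5 -> lo=[5] hi=[] -> (len(lo)=1, len(hi)=0, max(lo)=5)
Step 2: insert 13 -> lo=[5] hi=[13] -> (len(lo)=1, len(hi)=1, max(lo)=5)
Step 3: insert 16 -> lo=[5, 13] hi=[16] -> (len(lo)=2, len(hi)=1, max(lo)=13)
Step 4: insert 37 -> lo=[5, 13] hi=[16, 37] -> (len(lo)=2, len(hi)=2, max(lo)=13)
Step 5: insert 49 -> lo=[5, 13, 16] hi=[37, 49] -> (len(lo)=3, len(hi)=2, max(lo)=16)
Step 6: insert 33 -> lo=[5, 13, 16] hi=[33, 37, 49] -> (len(lo)=3, len(hi)=3, max(lo)=16)
Step 7: insert 40 -> lo=[5, 13, 16, 33] hi=[37, 40, 49] -> (len(lo)=4, len(hi)=3, max(lo)=33)
Step 8: insert 44 -> lo=[5, 13, 16, 33] hi=[37, 40, 44, 49] -> (len(lo)=4, len(hi)=4, max(lo)=33)

Answer: (1,0,5) (1,1,5) (2,1,13) (2,2,13) (3,2,16) (3,3,16) (4,3,33) (4,4,33)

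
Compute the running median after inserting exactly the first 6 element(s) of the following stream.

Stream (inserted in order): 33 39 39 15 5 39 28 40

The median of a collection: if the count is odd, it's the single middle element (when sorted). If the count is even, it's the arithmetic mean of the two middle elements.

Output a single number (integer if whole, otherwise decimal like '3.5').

Answer: 36

Derivation:
Step 1: insert 33 -> lo=[33] (size 1, max 33) hi=[] (size 0) -> median=33
Step 2: insert 39 -> lo=[33] (size 1, max 33) hi=[39] (size 1, min 39) -> median=36
Step 3: insert 39 -> lo=[33, 39] (size 2, max 39) hi=[39] (size 1, min 39) -> median=39
Step 4: insert 15 -> lo=[15, 33] (size 2, max 33) hi=[39, 39] (size 2, min 39) -> median=36
Step 5: insert 5 -> lo=[5, 15, 33] (size 3, max 33) hi=[39, 39] (size 2, min 39) -> median=33
Step 6: insert 39 -> lo=[5, 15, 33] (size 3, max 33) hi=[39, 39, 39] (size 3, min 39) -> median=36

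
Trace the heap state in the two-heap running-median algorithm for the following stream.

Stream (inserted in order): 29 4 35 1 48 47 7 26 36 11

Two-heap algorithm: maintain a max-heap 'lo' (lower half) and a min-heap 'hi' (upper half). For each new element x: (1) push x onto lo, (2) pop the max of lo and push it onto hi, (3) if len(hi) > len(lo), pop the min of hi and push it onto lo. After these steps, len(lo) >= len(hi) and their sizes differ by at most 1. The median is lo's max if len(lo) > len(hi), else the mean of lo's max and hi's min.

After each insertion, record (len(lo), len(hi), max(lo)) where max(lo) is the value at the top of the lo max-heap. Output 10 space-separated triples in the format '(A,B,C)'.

Answer: (1,0,29) (1,1,4) (2,1,29) (2,2,4) (3,2,29) (3,3,29) (4,3,29) (4,4,26) (5,4,29) (5,5,26)

Derivation:
Step 1: insert 29 -> lo=[29] hi=[] -> (len(lo)=1, len(hi)=0, max(lo)=29)
Step 2: insert 4 -> lo=[4] hi=[29] -> (len(lo)=1, len(hi)=1, max(lo)=4)
Step 3: insert 35 -> lo=[4, 29] hi=[35] -> (len(lo)=2, len(hi)=1, max(lo)=29)
Step 4: insert 1 -> lo=[1, 4] hi=[29, 35] -> (len(lo)=2, len(hi)=2, max(lo)=4)
Step 5: insert 48 -> lo=[1, 4, 29] hi=[35, 48] -> (len(lo)=3, len(hi)=2, max(lo)=29)
Step 6: insert 47 -> lo=[1, 4, 29] hi=[35, 47, 48] -> (len(lo)=3, len(hi)=3, max(lo)=29)
Step 7: insert 7 -> lo=[1, 4, 7, 29] hi=[35, 47, 48] -> (len(lo)=4, len(hi)=3, max(lo)=29)
Step 8: insert 26 -> lo=[1, 4, 7, 26] hi=[29, 35, 47, 48] -> (len(lo)=4, len(hi)=4, max(lo)=26)
Step 9: insert 36 -> lo=[1, 4, 7, 26, 29] hi=[35, 36, 47, 48] -> (len(lo)=5, len(hi)=4, max(lo)=29)
Step 10: insert 11 -> lo=[1, 4, 7, 11, 26] hi=[29, 35, 36, 47, 48] -> (len(lo)=5, len(hi)=5, max(lo)=26)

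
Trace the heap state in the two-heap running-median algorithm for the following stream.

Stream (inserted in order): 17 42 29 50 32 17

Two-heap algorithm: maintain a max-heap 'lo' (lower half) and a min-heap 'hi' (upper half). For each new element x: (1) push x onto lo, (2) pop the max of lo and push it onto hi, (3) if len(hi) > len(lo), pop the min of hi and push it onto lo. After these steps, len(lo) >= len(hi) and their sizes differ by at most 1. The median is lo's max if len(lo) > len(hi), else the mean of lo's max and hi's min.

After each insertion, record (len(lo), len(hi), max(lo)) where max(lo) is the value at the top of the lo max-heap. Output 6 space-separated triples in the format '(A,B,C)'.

Step 1: insert 17 -> lo=[17] hi=[] -> (len(lo)=1, len(hi)=0, max(lo)=17)
Step 2: insert 42 -> lo=[17] hi=[42] -> (len(lo)=1, len(hi)=1, max(lo)=17)
Step 3: insert 29 -> lo=[17, 29] hi=[42] -> (len(lo)=2, len(hi)=1, max(lo)=29)
Step 4: insert 50 -> lo=[17, 29] hi=[42, 50] -> (len(lo)=2, len(hi)=2, max(lo)=29)
Step 5: insert 32 -> lo=[17, 29, 32] hi=[42, 50] -> (len(lo)=3, len(hi)=2, max(lo)=32)
Step 6: insert 17 -> lo=[17, 17, 29] hi=[32, 42, 50] -> (len(lo)=3, len(hi)=3, max(lo)=29)

Answer: (1,0,17) (1,1,17) (2,1,29) (2,2,29) (3,2,32) (3,3,29)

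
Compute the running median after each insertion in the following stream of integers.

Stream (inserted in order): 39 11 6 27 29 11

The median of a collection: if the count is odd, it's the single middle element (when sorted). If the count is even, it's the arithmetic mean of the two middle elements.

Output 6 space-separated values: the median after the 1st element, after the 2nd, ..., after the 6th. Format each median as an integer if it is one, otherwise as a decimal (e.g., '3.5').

Step 1: insert 39 -> lo=[39] (size 1, max 39) hi=[] (size 0) -> median=39
Step 2: insert 11 -> lo=[11] (size 1, max 11) hi=[39] (size 1, min 39) -> median=25
Step 3: insert 6 -> lo=[6, 11] (size 2, max 11) hi=[39] (size 1, min 39) -> median=11
Step 4: insert 27 -> lo=[6, 11] (size 2, max 11) hi=[27, 39] (size 2, min 27) -> median=19
Step 5: insert 29 -> lo=[6, 11, 27] (size 3, max 27) hi=[29, 39] (size 2, min 29) -> median=27
Step 6: insert 11 -> lo=[6, 11, 11] (size 3, max 11) hi=[27, 29, 39] (size 3, min 27) -> median=19

Answer: 39 25 11 19 27 19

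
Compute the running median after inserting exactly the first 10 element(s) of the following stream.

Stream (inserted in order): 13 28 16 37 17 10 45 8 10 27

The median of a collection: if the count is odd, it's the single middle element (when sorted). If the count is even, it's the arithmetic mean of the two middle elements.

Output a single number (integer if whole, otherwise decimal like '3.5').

Step 1: insert 13 -> lo=[13] (size 1, max 13) hi=[] (size 0) -> median=13
Step 2: insert 28 -> lo=[13] (size 1, max 13) hi=[28] (size 1, min 28) -> median=20.5
Step 3: insert 16 -> lo=[13, 16] (size 2, max 16) hi=[28] (size 1, min 28) -> median=16
Step 4: insert 37 -> lo=[13, 16] (size 2, max 16) hi=[28, 37] (size 2, min 28) -> median=22
Step 5: insert 17 -> lo=[13, 16, 17] (size 3, max 17) hi=[28, 37] (size 2, min 28) -> median=17
Step 6: insert 10 -> lo=[10, 13, 16] (size 3, max 16) hi=[17, 28, 37] (size 3, min 17) -> median=16.5
Step 7: insert 45 -> lo=[10, 13, 16, 17] (size 4, max 17) hi=[28, 37, 45] (size 3, min 28) -> median=17
Step 8: insert 8 -> lo=[8, 10, 13, 16] (size 4, max 16) hi=[17, 28, 37, 45] (size 4, min 17) -> median=16.5
Step 9: insert 10 -> lo=[8, 10, 10, 13, 16] (size 5, max 16) hi=[17, 28, 37, 45] (size 4, min 17) -> median=16
Step 10: insert 27 -> lo=[8, 10, 10, 13, 16] (size 5, max 16) hi=[17, 27, 28, 37, 45] (size 5, min 17) -> median=16.5

Answer: 16.5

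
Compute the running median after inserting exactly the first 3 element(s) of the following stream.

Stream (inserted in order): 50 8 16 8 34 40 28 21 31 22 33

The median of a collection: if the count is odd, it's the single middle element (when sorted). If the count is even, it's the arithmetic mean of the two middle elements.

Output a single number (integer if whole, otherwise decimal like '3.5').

Step 1: insert 50 -> lo=[50] (size 1, max 50) hi=[] (size 0) -> median=50
Step 2: insert 8 -> lo=[8] (size 1, max 8) hi=[50] (size 1, min 50) -> median=29
Step 3: insert 16 -> lo=[8, 16] (size 2, max 16) hi=[50] (size 1, min 50) -> median=16

Answer: 16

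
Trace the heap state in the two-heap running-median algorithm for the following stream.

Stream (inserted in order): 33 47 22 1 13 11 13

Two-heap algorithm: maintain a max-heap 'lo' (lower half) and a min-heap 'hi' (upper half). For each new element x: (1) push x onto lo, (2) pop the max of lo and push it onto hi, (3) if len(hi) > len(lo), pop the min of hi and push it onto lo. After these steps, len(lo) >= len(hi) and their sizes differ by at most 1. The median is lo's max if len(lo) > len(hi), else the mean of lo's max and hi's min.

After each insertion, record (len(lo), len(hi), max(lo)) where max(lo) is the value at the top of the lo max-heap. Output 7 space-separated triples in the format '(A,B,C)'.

Answer: (1,0,33) (1,1,33) (2,1,33) (2,2,22) (3,2,22) (3,3,13) (4,3,13)

Derivation:
Step 1: insert 33 -> lo=[33] hi=[] -> (len(lo)=1, len(hi)=0, max(lo)=33)
Step 2: insert 47 -> lo=[33] hi=[47] -> (len(lo)=1, len(hi)=1, max(lo)=33)
Step 3: insert 22 -> lo=[22, 33] hi=[47] -> (len(lo)=2, len(hi)=1, max(lo)=33)
Step 4: insert 1 -> lo=[1, 22] hi=[33, 47] -> (len(lo)=2, len(hi)=2, max(lo)=22)
Step 5: insert 13 -> lo=[1, 13, 22] hi=[33, 47] -> (len(lo)=3, len(hi)=2, max(lo)=22)
Step 6: insert 11 -> lo=[1, 11, 13] hi=[22, 33, 47] -> (len(lo)=3, len(hi)=3, max(lo)=13)
Step 7: insert 13 -> lo=[1, 11, 13, 13] hi=[22, 33, 47] -> (len(lo)=4, len(hi)=3, max(lo)=13)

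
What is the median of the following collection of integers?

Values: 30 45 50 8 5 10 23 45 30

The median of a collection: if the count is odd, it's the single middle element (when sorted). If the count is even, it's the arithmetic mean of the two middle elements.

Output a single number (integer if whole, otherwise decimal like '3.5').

Answer: 30

Derivation:
Step 1: insert 30 -> lo=[30] (size 1, max 30) hi=[] (size 0) -> median=30
Step 2: insert 45 -> lo=[30] (size 1, max 30) hi=[45] (size 1, min 45) -> median=37.5
Step 3: insert 50 -> lo=[30, 45] (size 2, max 45) hi=[50] (size 1, min 50) -> median=45
Step 4: insert 8 -> lo=[8, 30] (size 2, max 30) hi=[45, 50] (size 2, min 45) -> median=37.5
Step 5: insert 5 -> lo=[5, 8, 30] (size 3, max 30) hi=[45, 50] (size 2, min 45) -> median=30
Step 6: insert 10 -> lo=[5, 8, 10] (size 3, max 10) hi=[30, 45, 50] (size 3, min 30) -> median=20
Step 7: insert 23 -> lo=[5, 8, 10, 23] (size 4, max 23) hi=[30, 45, 50] (size 3, min 30) -> median=23
Step 8: insert 45 -> lo=[5, 8, 10, 23] (size 4, max 23) hi=[30, 45, 45, 50] (size 4, min 30) -> median=26.5
Step 9: insert 30 -> lo=[5, 8, 10, 23, 30] (size 5, max 30) hi=[30, 45, 45, 50] (size 4, min 30) -> median=30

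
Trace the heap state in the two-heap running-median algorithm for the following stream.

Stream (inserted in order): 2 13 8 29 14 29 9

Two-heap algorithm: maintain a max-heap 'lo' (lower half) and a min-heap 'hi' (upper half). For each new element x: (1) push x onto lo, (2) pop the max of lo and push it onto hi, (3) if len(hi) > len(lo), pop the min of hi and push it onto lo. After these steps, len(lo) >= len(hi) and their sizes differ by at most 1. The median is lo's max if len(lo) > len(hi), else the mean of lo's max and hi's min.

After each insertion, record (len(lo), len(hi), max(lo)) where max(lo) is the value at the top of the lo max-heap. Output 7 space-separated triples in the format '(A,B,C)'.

Step 1: insert 2 -> lo=[2] hi=[] -> (len(lo)=1, len(hi)=0, max(lo)=2)
Step 2: insert 13 -> lo=[2] hi=[13] -> (len(lo)=1, len(hi)=1, max(lo)=2)
Step 3: insert 8 -> lo=[2, 8] hi=[13] -> (len(lo)=2, len(hi)=1, max(lo)=8)
Step 4: insert 29 -> lo=[2, 8] hi=[13, 29] -> (len(lo)=2, len(hi)=2, max(lo)=8)
Step 5: insert 14 -> lo=[2, 8, 13] hi=[14, 29] -> (len(lo)=3, len(hi)=2, max(lo)=13)
Step 6: insert 29 -> lo=[2, 8, 13] hi=[14, 29, 29] -> (len(lo)=3, len(hi)=3, max(lo)=13)
Step 7: insert 9 -> lo=[2, 8, 9, 13] hi=[14, 29, 29] -> (len(lo)=4, len(hi)=3, max(lo)=13)

Answer: (1,0,2) (1,1,2) (2,1,8) (2,2,8) (3,2,13) (3,3,13) (4,3,13)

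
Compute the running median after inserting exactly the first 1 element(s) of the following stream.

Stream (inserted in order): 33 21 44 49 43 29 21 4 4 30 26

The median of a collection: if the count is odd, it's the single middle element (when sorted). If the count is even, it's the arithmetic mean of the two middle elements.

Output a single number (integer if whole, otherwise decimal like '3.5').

Step 1: insert 33 -> lo=[33] (size 1, max 33) hi=[] (size 0) -> median=33

Answer: 33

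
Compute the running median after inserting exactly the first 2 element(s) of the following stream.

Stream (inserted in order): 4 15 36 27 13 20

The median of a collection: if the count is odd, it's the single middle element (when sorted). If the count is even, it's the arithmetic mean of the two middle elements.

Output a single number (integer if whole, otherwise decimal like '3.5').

Step 1: insert 4 -> lo=[4] (size 1, max 4) hi=[] (size 0) -> median=4
Step 2: insert 15 -> lo=[4] (size 1, max 4) hi=[15] (size 1, min 15) -> median=9.5

Answer: 9.5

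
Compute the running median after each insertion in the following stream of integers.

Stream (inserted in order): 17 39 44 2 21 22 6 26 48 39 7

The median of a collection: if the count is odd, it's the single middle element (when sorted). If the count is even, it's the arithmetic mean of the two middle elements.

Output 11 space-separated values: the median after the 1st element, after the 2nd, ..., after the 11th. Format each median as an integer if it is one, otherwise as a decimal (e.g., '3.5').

Answer: 17 28 39 28 21 21.5 21 21.5 22 24 22

Derivation:
Step 1: insert 17 -> lo=[17] (size 1, max 17) hi=[] (size 0) -> median=17
Step 2: insert 39 -> lo=[17] (size 1, max 17) hi=[39] (size 1, min 39) -> median=28
Step 3: insert 44 -> lo=[17, 39] (size 2, max 39) hi=[44] (size 1, min 44) -> median=39
Step 4: insert 2 -> lo=[2, 17] (size 2, max 17) hi=[39, 44] (size 2, min 39) -> median=28
Step 5: insert 21 -> lo=[2, 17, 21] (size 3, max 21) hi=[39, 44] (size 2, min 39) -> median=21
Step 6: insert 22 -> lo=[2, 17, 21] (size 3, max 21) hi=[22, 39, 44] (size 3, min 22) -> median=21.5
Step 7: insert 6 -> lo=[2, 6, 17, 21] (size 4, max 21) hi=[22, 39, 44] (size 3, min 22) -> median=21
Step 8: insert 26 -> lo=[2, 6, 17, 21] (size 4, max 21) hi=[22, 26, 39, 44] (size 4, min 22) -> median=21.5
Step 9: insert 48 -> lo=[2, 6, 17, 21, 22] (size 5, max 22) hi=[26, 39, 44, 48] (size 4, min 26) -> median=22
Step 10: insert 39 -> lo=[2, 6, 17, 21, 22] (size 5, max 22) hi=[26, 39, 39, 44, 48] (size 5, min 26) -> median=24
Step 11: insert 7 -> lo=[2, 6, 7, 17, 21, 22] (size 6, max 22) hi=[26, 39, 39, 44, 48] (size 5, min 26) -> median=22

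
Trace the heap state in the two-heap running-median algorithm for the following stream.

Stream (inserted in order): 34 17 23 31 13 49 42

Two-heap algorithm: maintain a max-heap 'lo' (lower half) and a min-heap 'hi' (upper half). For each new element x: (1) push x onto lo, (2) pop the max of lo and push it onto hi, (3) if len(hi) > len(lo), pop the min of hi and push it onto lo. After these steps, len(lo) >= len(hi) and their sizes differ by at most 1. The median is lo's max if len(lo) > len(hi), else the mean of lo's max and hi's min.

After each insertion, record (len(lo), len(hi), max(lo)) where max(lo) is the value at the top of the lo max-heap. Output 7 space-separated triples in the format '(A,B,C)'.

Step 1: insert 34 -> lo=[34] hi=[] -> (len(lo)=1, len(hi)=0, max(lo)=34)
Step 2: insert 17 -> lo=[17] hi=[34] -> (len(lo)=1, len(hi)=1, max(lo)=17)
Step 3: insert 23 -> lo=[17, 23] hi=[34] -> (len(lo)=2, len(hi)=1, max(lo)=23)
Step 4: insert 31 -> lo=[17, 23] hi=[31, 34] -> (len(lo)=2, len(hi)=2, max(lo)=23)
Step 5: insert 13 -> lo=[13, 17, 23] hi=[31, 34] -> (len(lo)=3, len(hi)=2, max(lo)=23)
Step 6: insert 49 -> lo=[13, 17, 23] hi=[31, 34, 49] -> (len(lo)=3, len(hi)=3, max(lo)=23)
Step 7: insert 42 -> lo=[13, 17, 23, 31] hi=[34, 42, 49] -> (len(lo)=4, len(hi)=3, max(lo)=31)

Answer: (1,0,34) (1,1,17) (2,1,23) (2,2,23) (3,2,23) (3,3,23) (4,3,31)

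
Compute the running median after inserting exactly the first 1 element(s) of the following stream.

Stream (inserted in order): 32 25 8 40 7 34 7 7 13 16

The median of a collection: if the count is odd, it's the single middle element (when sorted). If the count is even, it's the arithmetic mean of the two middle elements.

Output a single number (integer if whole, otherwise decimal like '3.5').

Step 1: insert 32 -> lo=[32] (size 1, max 32) hi=[] (size 0) -> median=32

Answer: 32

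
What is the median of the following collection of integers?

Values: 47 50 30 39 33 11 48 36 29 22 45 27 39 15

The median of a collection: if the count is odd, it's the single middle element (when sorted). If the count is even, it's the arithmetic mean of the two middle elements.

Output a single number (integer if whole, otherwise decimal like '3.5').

Answer: 34.5

Derivation:
Step 1: insert 47 -> lo=[47] (size 1, max 47) hi=[] (size 0) -> median=47
Step 2: insert 50 -> lo=[47] (size 1, max 47) hi=[50] (size 1, min 50) -> median=48.5
Step 3: insert 30 -> lo=[30, 47] (size 2, max 47) hi=[50] (size 1, min 50) -> median=47
Step 4: insert 39 -> lo=[30, 39] (size 2, max 39) hi=[47, 50] (size 2, min 47) -> median=43
Step 5: insert 33 -> lo=[30, 33, 39] (size 3, max 39) hi=[47, 50] (size 2, min 47) -> median=39
Step 6: insert 11 -> lo=[11, 30, 33] (size 3, max 33) hi=[39, 47, 50] (size 3, min 39) -> median=36
Step 7: insert 48 -> lo=[11, 30, 33, 39] (size 4, max 39) hi=[47, 48, 50] (size 3, min 47) -> median=39
Step 8: insert 36 -> lo=[11, 30, 33, 36] (size 4, max 36) hi=[39, 47, 48, 50] (size 4, min 39) -> median=37.5
Step 9: insert 29 -> lo=[11, 29, 30, 33, 36] (size 5, max 36) hi=[39, 47, 48, 50] (size 4, min 39) -> median=36
Step 10: insert 22 -> lo=[11, 22, 29, 30, 33] (size 5, max 33) hi=[36, 39, 47, 48, 50] (size 5, min 36) -> median=34.5
Step 11: insert 45 -> lo=[11, 22, 29, 30, 33, 36] (size 6, max 36) hi=[39, 45, 47, 48, 50] (size 5, min 39) -> median=36
Step 12: insert 27 -> lo=[11, 22, 27, 29, 30, 33] (size 6, max 33) hi=[36, 39, 45, 47, 48, 50] (size 6, min 36) -> median=34.5
Step 13: insert 39 -> lo=[11, 22, 27, 29, 30, 33, 36] (size 7, max 36) hi=[39, 39, 45, 47, 48, 50] (size 6, min 39) -> median=36
Step 14: insert 15 -> lo=[11, 15, 22, 27, 29, 30, 33] (size 7, max 33) hi=[36, 39, 39, 45, 47, 48, 50] (size 7, min 36) -> median=34.5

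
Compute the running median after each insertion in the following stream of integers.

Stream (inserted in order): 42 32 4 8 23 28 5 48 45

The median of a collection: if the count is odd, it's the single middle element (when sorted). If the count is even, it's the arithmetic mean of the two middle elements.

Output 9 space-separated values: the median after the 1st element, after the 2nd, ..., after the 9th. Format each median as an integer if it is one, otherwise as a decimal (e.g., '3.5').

Step 1: insert 42 -> lo=[42] (size 1, max 42) hi=[] (size 0) -> median=42
Step 2: insert 32 -> lo=[32] (size 1, max 32) hi=[42] (size 1, min 42) -> median=37
Step 3: insert 4 -> lo=[4, 32] (size 2, max 32) hi=[42] (size 1, min 42) -> median=32
Step 4: insert 8 -> lo=[4, 8] (size 2, max 8) hi=[32, 42] (size 2, min 32) -> median=20
Step 5: insert 23 -> lo=[4, 8, 23] (size 3, max 23) hi=[32, 42] (size 2, min 32) -> median=23
Step 6: insert 28 -> lo=[4, 8, 23] (size 3, max 23) hi=[28, 32, 42] (size 3, min 28) -> median=25.5
Step 7: insert 5 -> lo=[4, 5, 8, 23] (size 4, max 23) hi=[28, 32, 42] (size 3, min 28) -> median=23
Step 8: insert 48 -> lo=[4, 5, 8, 23] (size 4, max 23) hi=[28, 32, 42, 48] (size 4, min 28) -> median=25.5
Step 9: insert 45 -> lo=[4, 5, 8, 23, 28] (size 5, max 28) hi=[32, 42, 45, 48] (size 4, min 32) -> median=28

Answer: 42 37 32 20 23 25.5 23 25.5 28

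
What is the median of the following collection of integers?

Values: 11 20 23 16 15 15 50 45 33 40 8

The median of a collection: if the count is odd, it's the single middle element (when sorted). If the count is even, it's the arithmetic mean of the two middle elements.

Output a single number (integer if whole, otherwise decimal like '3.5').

Answer: 20

Derivation:
Step 1: insert 11 -> lo=[11] (size 1, max 11) hi=[] (size 0) -> median=11
Step 2: insert 20 -> lo=[11] (size 1, max 11) hi=[20] (size 1, min 20) -> median=15.5
Step 3: insert 23 -> lo=[11, 20] (size 2, max 20) hi=[23] (size 1, min 23) -> median=20
Step 4: insert 16 -> lo=[11, 16] (size 2, max 16) hi=[20, 23] (size 2, min 20) -> median=18
Step 5: insert 15 -> lo=[11, 15, 16] (size 3, max 16) hi=[20, 23] (size 2, min 20) -> median=16
Step 6: insert 15 -> lo=[11, 15, 15] (size 3, max 15) hi=[16, 20, 23] (size 3, min 16) -> median=15.5
Step 7: insert 50 -> lo=[11, 15, 15, 16] (size 4, max 16) hi=[20, 23, 50] (size 3, min 20) -> median=16
Step 8: insert 45 -> lo=[11, 15, 15, 16] (size 4, max 16) hi=[20, 23, 45, 50] (size 4, min 20) -> median=18
Step 9: insert 33 -> lo=[11, 15, 15, 16, 20] (size 5, max 20) hi=[23, 33, 45, 50] (size 4, min 23) -> median=20
Step 10: insert 40 -> lo=[11, 15, 15, 16, 20] (size 5, max 20) hi=[23, 33, 40, 45, 50] (size 5, min 23) -> median=21.5
Step 11: insert 8 -> lo=[8, 11, 15, 15, 16, 20] (size 6, max 20) hi=[23, 33, 40, 45, 50] (size 5, min 23) -> median=20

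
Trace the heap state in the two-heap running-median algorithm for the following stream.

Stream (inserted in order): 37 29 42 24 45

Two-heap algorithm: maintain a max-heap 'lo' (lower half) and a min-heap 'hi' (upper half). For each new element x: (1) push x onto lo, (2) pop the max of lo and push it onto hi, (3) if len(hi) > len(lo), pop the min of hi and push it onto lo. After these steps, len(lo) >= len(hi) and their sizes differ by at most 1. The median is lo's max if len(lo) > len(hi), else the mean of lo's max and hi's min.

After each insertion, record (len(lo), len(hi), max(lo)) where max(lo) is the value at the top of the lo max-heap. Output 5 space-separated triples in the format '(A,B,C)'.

Answer: (1,0,37) (1,1,29) (2,1,37) (2,2,29) (3,2,37)

Derivation:
Step 1: insert 37 -> lo=[37] hi=[] -> (len(lo)=1, len(hi)=0, max(lo)=37)
Step 2: insert 29 -> lo=[29] hi=[37] -> (len(lo)=1, len(hi)=1, max(lo)=29)
Step 3: insert 42 -> lo=[29, 37] hi=[42] -> (len(lo)=2, len(hi)=1, max(lo)=37)
Step 4: insert 24 -> lo=[24, 29] hi=[37, 42] -> (len(lo)=2, len(hi)=2, max(lo)=29)
Step 5: insert 45 -> lo=[24, 29, 37] hi=[42, 45] -> (len(lo)=3, len(hi)=2, max(lo)=37)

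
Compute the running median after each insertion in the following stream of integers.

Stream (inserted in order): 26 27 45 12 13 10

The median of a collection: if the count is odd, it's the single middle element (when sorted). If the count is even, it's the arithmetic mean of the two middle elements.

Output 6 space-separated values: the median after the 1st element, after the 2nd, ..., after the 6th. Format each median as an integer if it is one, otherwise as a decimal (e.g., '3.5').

Answer: 26 26.5 27 26.5 26 19.5

Derivation:
Step 1: insert 26 -> lo=[26] (size 1, max 26) hi=[] (size 0) -> median=26
Step 2: insert 27 -> lo=[26] (size 1, max 26) hi=[27] (size 1, min 27) -> median=26.5
Step 3: insert 45 -> lo=[26, 27] (size 2, max 27) hi=[45] (size 1, min 45) -> median=27
Step 4: insert 12 -> lo=[12, 26] (size 2, max 26) hi=[27, 45] (size 2, min 27) -> median=26.5
Step 5: insert 13 -> lo=[12, 13, 26] (size 3, max 26) hi=[27, 45] (size 2, min 27) -> median=26
Step 6: insert 10 -> lo=[10, 12, 13] (size 3, max 13) hi=[26, 27, 45] (size 3, min 26) -> median=19.5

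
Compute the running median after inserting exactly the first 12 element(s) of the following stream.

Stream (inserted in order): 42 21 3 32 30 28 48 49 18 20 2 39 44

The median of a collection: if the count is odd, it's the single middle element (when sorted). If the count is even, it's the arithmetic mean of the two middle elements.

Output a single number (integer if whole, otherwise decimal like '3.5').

Step 1: insert 42 -> lo=[42] (size 1, max 42) hi=[] (size 0) -> median=42
Step 2: insert 21 -> lo=[21] (size 1, max 21) hi=[42] (size 1, min 42) -> median=31.5
Step 3: insert 3 -> lo=[3, 21] (size 2, max 21) hi=[42] (size 1, min 42) -> median=21
Step 4: insert 32 -> lo=[3, 21] (size 2, max 21) hi=[32, 42] (size 2, min 32) -> median=26.5
Step 5: insert 30 -> lo=[3, 21, 30] (size 3, max 30) hi=[32, 42] (size 2, min 32) -> median=30
Step 6: insert 28 -> lo=[3, 21, 28] (size 3, max 28) hi=[30, 32, 42] (size 3, min 30) -> median=29
Step 7: insert 48 -> lo=[3, 21, 28, 30] (size 4, max 30) hi=[32, 42, 48] (size 3, min 32) -> median=30
Step 8: insert 49 -> lo=[3, 21, 28, 30] (size 4, max 30) hi=[32, 42, 48, 49] (size 4, min 32) -> median=31
Step 9: insert 18 -> lo=[3, 18, 21, 28, 30] (size 5, max 30) hi=[32, 42, 48, 49] (size 4, min 32) -> median=30
Step 10: insert 20 -> lo=[3, 18, 20, 21, 28] (size 5, max 28) hi=[30, 32, 42, 48, 49] (size 5, min 30) -> median=29
Step 11: insert 2 -> lo=[2, 3, 18, 20, 21, 28] (size 6, max 28) hi=[30, 32, 42, 48, 49] (size 5, min 30) -> median=28
Step 12: insert 39 -> lo=[2, 3, 18, 20, 21, 28] (size 6, max 28) hi=[30, 32, 39, 42, 48, 49] (size 6, min 30) -> median=29

Answer: 29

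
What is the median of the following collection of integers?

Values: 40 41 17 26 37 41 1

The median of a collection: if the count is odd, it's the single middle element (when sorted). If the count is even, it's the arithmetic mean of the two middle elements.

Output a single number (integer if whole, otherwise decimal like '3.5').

Step 1: insert 40 -> lo=[40] (size 1, max 40) hi=[] (size 0) -> median=40
Step 2: insert 41 -> lo=[40] (size 1, max 40) hi=[41] (size 1, min 41) -> median=40.5
Step 3: insert 17 -> lo=[17, 40] (size 2, max 40) hi=[41] (size 1, min 41) -> median=40
Step 4: insert 26 -> lo=[17, 26] (size 2, max 26) hi=[40, 41] (size 2, min 40) -> median=33
Step 5: insert 37 -> lo=[17, 26, 37] (size 3, max 37) hi=[40, 41] (size 2, min 40) -> median=37
Step 6: insert 41 -> lo=[17, 26, 37] (size 3, max 37) hi=[40, 41, 41] (size 3, min 40) -> median=38.5
Step 7: insert 1 -> lo=[1, 17, 26, 37] (size 4, max 37) hi=[40, 41, 41] (size 3, min 40) -> median=37

Answer: 37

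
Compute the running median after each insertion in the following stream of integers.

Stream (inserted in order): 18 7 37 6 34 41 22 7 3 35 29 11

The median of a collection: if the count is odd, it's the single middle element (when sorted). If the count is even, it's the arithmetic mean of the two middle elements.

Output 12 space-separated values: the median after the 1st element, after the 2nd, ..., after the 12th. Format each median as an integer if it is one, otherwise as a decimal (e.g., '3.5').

Answer: 18 12.5 18 12.5 18 26 22 20 18 20 22 20

Derivation:
Step 1: insert 18 -> lo=[18] (size 1, max 18) hi=[] (size 0) -> median=18
Step 2: insert 7 -> lo=[7] (size 1, max 7) hi=[18] (size 1, min 18) -> median=12.5
Step 3: insert 37 -> lo=[7, 18] (size 2, max 18) hi=[37] (size 1, min 37) -> median=18
Step 4: insert 6 -> lo=[6, 7] (size 2, max 7) hi=[18, 37] (size 2, min 18) -> median=12.5
Step 5: insert 34 -> lo=[6, 7, 18] (size 3, max 18) hi=[34, 37] (size 2, min 34) -> median=18
Step 6: insert 41 -> lo=[6, 7, 18] (size 3, max 18) hi=[34, 37, 41] (size 3, min 34) -> median=26
Step 7: insert 22 -> lo=[6, 7, 18, 22] (size 4, max 22) hi=[34, 37, 41] (size 3, min 34) -> median=22
Step 8: insert 7 -> lo=[6, 7, 7, 18] (size 4, max 18) hi=[22, 34, 37, 41] (size 4, min 22) -> median=20
Step 9: insert 3 -> lo=[3, 6, 7, 7, 18] (size 5, max 18) hi=[22, 34, 37, 41] (size 4, min 22) -> median=18
Step 10: insert 35 -> lo=[3, 6, 7, 7, 18] (size 5, max 18) hi=[22, 34, 35, 37, 41] (size 5, min 22) -> median=20
Step 11: insert 29 -> lo=[3, 6, 7, 7, 18, 22] (size 6, max 22) hi=[29, 34, 35, 37, 41] (size 5, min 29) -> median=22
Step 12: insert 11 -> lo=[3, 6, 7, 7, 11, 18] (size 6, max 18) hi=[22, 29, 34, 35, 37, 41] (size 6, min 22) -> median=20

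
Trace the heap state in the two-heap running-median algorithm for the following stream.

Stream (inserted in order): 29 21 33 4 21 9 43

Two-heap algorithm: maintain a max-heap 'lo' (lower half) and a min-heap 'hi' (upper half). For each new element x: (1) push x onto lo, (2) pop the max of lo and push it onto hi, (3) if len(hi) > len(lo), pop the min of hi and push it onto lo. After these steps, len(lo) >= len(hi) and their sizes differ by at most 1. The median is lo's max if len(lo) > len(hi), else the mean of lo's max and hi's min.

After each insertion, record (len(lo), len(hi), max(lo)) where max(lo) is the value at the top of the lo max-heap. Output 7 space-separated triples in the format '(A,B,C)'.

Step 1: insert 29 -> lo=[29] hi=[] -> (len(lo)=1, len(hi)=0, max(lo)=29)
Step 2: insert 21 -> lo=[21] hi=[29] -> (len(lo)=1, len(hi)=1, max(lo)=21)
Step 3: insert 33 -> lo=[21, 29] hi=[33] -> (len(lo)=2, len(hi)=1, max(lo)=29)
Step 4: insert 4 -> lo=[4, 21] hi=[29, 33] -> (len(lo)=2, len(hi)=2, max(lo)=21)
Step 5: insert 21 -> lo=[4, 21, 21] hi=[29, 33] -> (len(lo)=3, len(hi)=2, max(lo)=21)
Step 6: insert 9 -> lo=[4, 9, 21] hi=[21, 29, 33] -> (len(lo)=3, len(hi)=3, max(lo)=21)
Step 7: insert 43 -> lo=[4, 9, 21, 21] hi=[29, 33, 43] -> (len(lo)=4, len(hi)=3, max(lo)=21)

Answer: (1,0,29) (1,1,21) (2,1,29) (2,2,21) (3,2,21) (3,3,21) (4,3,21)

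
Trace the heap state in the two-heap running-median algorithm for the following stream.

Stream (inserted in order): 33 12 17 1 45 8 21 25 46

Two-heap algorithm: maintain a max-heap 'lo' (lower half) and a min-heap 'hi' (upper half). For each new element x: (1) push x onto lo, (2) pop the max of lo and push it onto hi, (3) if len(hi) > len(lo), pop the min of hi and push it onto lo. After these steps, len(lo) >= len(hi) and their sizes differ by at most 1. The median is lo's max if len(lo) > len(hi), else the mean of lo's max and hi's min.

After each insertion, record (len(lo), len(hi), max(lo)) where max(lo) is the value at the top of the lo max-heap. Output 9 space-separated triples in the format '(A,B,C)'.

Step 1: insert 33 -> lo=[33] hi=[] -> (len(lo)=1, len(hi)=0, max(lo)=33)
Step 2: insert 12 -> lo=[12] hi=[33] -> (len(lo)=1, len(hi)=1, max(lo)=12)
Step 3: insert 17 -> lo=[12, 17] hi=[33] -> (len(lo)=2, len(hi)=1, max(lo)=17)
Step 4: insert 1 -> lo=[1, 12] hi=[17, 33] -> (len(lo)=2, len(hi)=2, max(lo)=12)
Step 5: insert 45 -> lo=[1, 12, 17] hi=[33, 45] -> (len(lo)=3, len(hi)=2, max(lo)=17)
Step 6: insert 8 -> lo=[1, 8, 12] hi=[17, 33, 45] -> (len(lo)=3, len(hi)=3, max(lo)=12)
Step 7: insert 21 -> lo=[1, 8, 12, 17] hi=[21, 33, 45] -> (len(lo)=4, len(hi)=3, max(lo)=17)
Step 8: insert 25 -> lo=[1, 8, 12, 17] hi=[21, 25, 33, 45] -> (len(lo)=4, len(hi)=4, max(lo)=17)
Step 9: insert 46 -> lo=[1, 8, 12, 17, 21] hi=[25, 33, 45, 46] -> (len(lo)=5, len(hi)=4, max(lo)=21)

Answer: (1,0,33) (1,1,12) (2,1,17) (2,2,12) (3,2,17) (3,3,12) (4,3,17) (4,4,17) (5,4,21)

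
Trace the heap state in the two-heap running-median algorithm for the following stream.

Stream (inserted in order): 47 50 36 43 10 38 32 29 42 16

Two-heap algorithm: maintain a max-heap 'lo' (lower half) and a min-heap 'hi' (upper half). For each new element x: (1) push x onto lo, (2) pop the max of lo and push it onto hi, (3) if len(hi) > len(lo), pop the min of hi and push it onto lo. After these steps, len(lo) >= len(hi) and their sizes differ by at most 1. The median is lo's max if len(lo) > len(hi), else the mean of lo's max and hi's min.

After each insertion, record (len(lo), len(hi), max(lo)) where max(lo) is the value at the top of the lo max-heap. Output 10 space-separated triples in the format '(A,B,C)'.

Answer: (1,0,47) (1,1,47) (2,1,47) (2,2,43) (3,2,43) (3,3,38) (4,3,38) (4,4,36) (5,4,38) (5,5,36)

Derivation:
Step 1: insert 47 -> lo=[47] hi=[] -> (len(lo)=1, len(hi)=0, max(lo)=47)
Step 2: insert 50 -> lo=[47] hi=[50] -> (len(lo)=1, len(hi)=1, max(lo)=47)
Step 3: insert 36 -> lo=[36, 47] hi=[50] -> (len(lo)=2, len(hi)=1, max(lo)=47)
Step 4: insert 43 -> lo=[36, 43] hi=[47, 50] -> (len(lo)=2, len(hi)=2, max(lo)=43)
Step 5: insert 10 -> lo=[10, 36, 43] hi=[47, 50] -> (len(lo)=3, len(hi)=2, max(lo)=43)
Step 6: insert 38 -> lo=[10, 36, 38] hi=[43, 47, 50] -> (len(lo)=3, len(hi)=3, max(lo)=38)
Step 7: insert 32 -> lo=[10, 32, 36, 38] hi=[43, 47, 50] -> (len(lo)=4, len(hi)=3, max(lo)=38)
Step 8: insert 29 -> lo=[10, 29, 32, 36] hi=[38, 43, 47, 50] -> (len(lo)=4, len(hi)=4, max(lo)=36)
Step 9: insert 42 -> lo=[10, 29, 32, 36, 38] hi=[42, 43, 47, 50] -> (len(lo)=5, len(hi)=4, max(lo)=38)
Step 10: insert 16 -> lo=[10, 16, 29, 32, 36] hi=[38, 42, 43, 47, 50] -> (len(lo)=5, len(hi)=5, max(lo)=36)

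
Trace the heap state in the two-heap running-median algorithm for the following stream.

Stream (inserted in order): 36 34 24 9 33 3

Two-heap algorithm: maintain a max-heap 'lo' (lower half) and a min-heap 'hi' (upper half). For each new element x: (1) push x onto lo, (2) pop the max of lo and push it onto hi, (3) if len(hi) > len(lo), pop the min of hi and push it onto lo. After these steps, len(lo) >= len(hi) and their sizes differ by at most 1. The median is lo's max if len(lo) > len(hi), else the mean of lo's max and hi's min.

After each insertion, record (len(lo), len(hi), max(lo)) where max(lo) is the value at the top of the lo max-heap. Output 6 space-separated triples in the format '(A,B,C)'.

Step 1: insert 36 -> lo=[36] hi=[] -> (len(lo)=1, len(hi)=0, max(lo)=36)
Step 2: insert 34 -> lo=[34] hi=[36] -> (len(lo)=1, len(hi)=1, max(lo)=34)
Step 3: insert 24 -> lo=[24, 34] hi=[36] -> (len(lo)=2, len(hi)=1, max(lo)=34)
Step 4: insert 9 -> lo=[9, 24] hi=[34, 36] -> (len(lo)=2, len(hi)=2, max(lo)=24)
Step 5: insert 33 -> lo=[9, 24, 33] hi=[34, 36] -> (len(lo)=3, len(hi)=2, max(lo)=33)
Step 6: insert 3 -> lo=[3, 9, 24] hi=[33, 34, 36] -> (len(lo)=3, len(hi)=3, max(lo)=24)

Answer: (1,0,36) (1,1,34) (2,1,34) (2,2,24) (3,2,33) (3,3,24)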